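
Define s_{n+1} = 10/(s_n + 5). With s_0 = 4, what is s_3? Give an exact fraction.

110/73

s_1 = 10/(4 + 5) = 10/9.
s_2 = 10/(10/9 + 5) = 18/11.
s_3 = 10/(18/11 + 5) = 110/73.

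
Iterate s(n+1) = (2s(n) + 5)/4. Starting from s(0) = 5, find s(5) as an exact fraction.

s(1) = (2·5 + 5)/4 = 15/4.
s(2) = (2·(15/4) + 5)/4 = 25/8.
s(3) = (2·(25/8) + 5)/4 = 45/16.
s(4) = (2·(45/16) + 5)/4 = 85/32.
s(5) = (2·(85/32) + 5)/4 = 165/64.

165/64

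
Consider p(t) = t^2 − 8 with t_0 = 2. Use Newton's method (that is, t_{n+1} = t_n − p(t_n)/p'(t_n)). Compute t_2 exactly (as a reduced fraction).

17/6

p'(t) = 2t.
p(2) = −4, p'(2) = 4, so t_1 = 2 − (−4)/4 = 3.
p(3) = 1, p'(3) = 6, so t_2 = 3 − 1/6 = 17/6.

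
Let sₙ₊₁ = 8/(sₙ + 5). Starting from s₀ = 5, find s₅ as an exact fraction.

s₁ = 8/(5 + 5) = 4/5.
s₂ = 8/(4/5 + 5) = 40/29.
s₃ = 8/(40/29 + 5) = 232/185.
s₄ = 8/(232/185 + 5) = 1480/1157.
s₅ = 8/(1480/1157 + 5) = 9256/7265.

9256/7265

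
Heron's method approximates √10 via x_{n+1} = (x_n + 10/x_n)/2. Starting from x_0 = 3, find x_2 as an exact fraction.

x_1 = (3 + 10/3)/2 = 19/6.
x_2 = (19/6 + 10/(19/6))/2 = 721/228.

721/228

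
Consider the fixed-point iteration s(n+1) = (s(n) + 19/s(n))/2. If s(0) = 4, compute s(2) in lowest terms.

2441/560

s(1) = (4 + 19/4)/2 = 35/8.
s(2) = (35/8 + 19/(35/8))/2 = 2441/560.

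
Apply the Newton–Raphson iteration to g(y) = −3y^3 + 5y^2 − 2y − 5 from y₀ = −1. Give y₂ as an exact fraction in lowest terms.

g'(y) = −9y^2 + 10y − 2.
g(−1) = 5, g'(−1) = −21, so y₁ = (−1) − 5/(−21) = −16/21.
g(−16/21) = 775/1029, g'(−16/21) = −2182/147, so y₂ = (−16/21) − (775/1029)/(−2182/147) = −32587/45822.

−32587/45822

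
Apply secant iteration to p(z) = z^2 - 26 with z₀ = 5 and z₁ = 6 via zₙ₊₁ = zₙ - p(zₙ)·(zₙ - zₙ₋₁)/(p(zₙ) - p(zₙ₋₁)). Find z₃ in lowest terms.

311/61

p(5) = -1, p(6) = 10. z₂ = 6 - 10·(6 - 5)/(10 - (-1)) = 56/11.
p(6) = 10, p(56/11) = -10/121. z₃ = (56/11) - (-10/121)·((56/11) - 6)/((-10/121) - 10) = 311/61.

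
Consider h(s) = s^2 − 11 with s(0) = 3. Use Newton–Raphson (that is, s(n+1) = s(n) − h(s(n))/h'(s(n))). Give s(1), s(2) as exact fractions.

s(1) = 10/3, s(2) = 199/60

h'(s) = 2s.
h(3) = −2, h'(3) = 6, so s(1) = 3 − (−2)/6 = 10/3.
h(10/3) = 1/9, h'(10/3) = 20/3, so s(2) = (10/3) − (1/9)/(20/3) = 199/60.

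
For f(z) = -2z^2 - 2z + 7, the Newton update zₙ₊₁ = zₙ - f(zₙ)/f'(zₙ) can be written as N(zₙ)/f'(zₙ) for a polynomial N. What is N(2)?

-15

f'(z) = -4z - 2.
N(z) = z·f'(z) - f(z) = z·(-4z - 2) - (-2z^2 - 2z + 7) = -2z^2 - 7.
N(2) = -15.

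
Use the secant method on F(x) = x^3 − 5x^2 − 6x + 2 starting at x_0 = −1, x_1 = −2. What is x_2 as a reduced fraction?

−9/8

F(−1) = 2, F(−2) = −14. x_2 = (−2) − (−14)·((−2) − (−1))/((−14) − 2) = −9/8.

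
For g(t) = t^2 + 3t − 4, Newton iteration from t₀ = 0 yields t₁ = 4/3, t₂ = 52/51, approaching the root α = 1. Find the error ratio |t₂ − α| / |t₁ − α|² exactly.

3/17

t₁ − α = 4/3 − 1 = 1/3, so |t₁ − α| = 1/3.
t₂ − α = 52/51 − 1 = 1/51, so |t₂ − α| = 1/51.
|t₁ − α|² = 1/9.
Ratio = (1/51) / (1/9) = 3/17.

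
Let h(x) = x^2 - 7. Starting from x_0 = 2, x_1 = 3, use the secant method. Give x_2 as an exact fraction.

13/5

h(2) = -3, h(3) = 2. x_2 = 3 - 2·(3 - 2)/(2 - (-3)) = 13/5.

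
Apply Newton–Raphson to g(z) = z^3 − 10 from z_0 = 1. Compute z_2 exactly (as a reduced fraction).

23/8

g'(z) = 3z^2.
g(1) = −9, g'(1) = 3, so z_1 = 1 − (−9)/3 = 4.
g(4) = 54, g'(4) = 48, so z_2 = 4 − 54/48 = 23/8.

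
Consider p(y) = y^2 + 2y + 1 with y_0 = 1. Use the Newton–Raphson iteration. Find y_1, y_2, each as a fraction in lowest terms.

y_1 = 0, y_2 = −1/2

p'(y) = 2y + 2.
p(1) = 4, p'(1) = 4, so y_1 = 1 − 4/4 = 0.
p(0) = 1, p'(0) = 2, so y_2 = 0 − 1/2 = −1/2.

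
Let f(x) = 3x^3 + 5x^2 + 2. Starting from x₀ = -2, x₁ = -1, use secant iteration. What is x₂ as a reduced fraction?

-5/3

f(-2) = -2, f(-1) = 4. x₂ = (-1) - 4·((-1) - (-2))/(4 - (-2)) = -5/3.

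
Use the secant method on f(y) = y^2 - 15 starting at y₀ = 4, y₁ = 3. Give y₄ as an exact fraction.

1677/433

f(4) = 1, f(3) = -6. y₂ = 3 - (-6)·(3 - 4)/((-6) - 1) = 27/7.
f(3) = -6, f(27/7) = -6/49. y₃ = (27/7) - (-6/49)·((27/7) - 3)/((-6/49) - (-6)) = 31/8.
f(27/7) = -6/49, f(31/8) = 1/64. y₄ = (31/8) - (1/64)·((31/8) - (27/7))/((1/64) - (-6/49)) = 1677/433.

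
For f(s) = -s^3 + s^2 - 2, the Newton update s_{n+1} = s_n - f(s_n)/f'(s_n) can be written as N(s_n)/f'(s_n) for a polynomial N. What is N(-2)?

f'(s) = -3s^2 + 2s.
N(s) = s·f'(s) - f(s) = s·(-3s^2 + 2s) - (-s^3 + s^2 - 2) = -2s^3 + s^2 + 2.
N(-2) = 22.

22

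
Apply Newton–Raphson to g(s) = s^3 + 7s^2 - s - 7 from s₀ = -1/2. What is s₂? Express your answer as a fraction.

g'(s) = 3s^2 + 14s - 1.
g(-1/2) = -39/8, g'(-1/2) = -29/4, so s₁ = (-1/2) - (-39/8)/(-29/4) = -34/29.
g(-34/29) = 53235/24389, g'(-34/29) = -11177/841, so s₂ = (-34/29) - (53235/24389)/(-11177/841) = -326783/324133.

-326783/324133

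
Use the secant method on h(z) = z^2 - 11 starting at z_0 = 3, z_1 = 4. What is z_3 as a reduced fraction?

169/51

h(3) = -2, h(4) = 5. z_2 = 4 - 5·(4 - 3)/(5 - (-2)) = 23/7.
h(4) = 5, h(23/7) = -10/49. z_3 = (23/7) - (-10/49)·((23/7) - 4)/((-10/49) - 5) = 169/51.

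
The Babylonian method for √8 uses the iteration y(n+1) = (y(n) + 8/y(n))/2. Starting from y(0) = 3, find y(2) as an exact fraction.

577/204

y(1) = (3 + 8/3)/2 = 17/6.
y(2) = (17/6 + 8/(17/6))/2 = 577/204.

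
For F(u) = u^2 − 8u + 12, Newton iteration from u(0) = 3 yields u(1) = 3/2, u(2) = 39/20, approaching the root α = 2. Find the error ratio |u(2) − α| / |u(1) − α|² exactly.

1/5

u(1) − α = 3/2 − 2 = −1/2, so |u(1) − α| = 1/2.
u(2) − α = 39/20 − 2 = −1/20, so |u(2) − α| = 1/20.
|u(1) − α|² = 1/4.
Ratio = (1/20) / (1/4) = 1/5.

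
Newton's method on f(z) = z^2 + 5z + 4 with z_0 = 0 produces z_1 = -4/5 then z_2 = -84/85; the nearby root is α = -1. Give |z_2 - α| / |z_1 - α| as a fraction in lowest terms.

1/17

z_1 - α = -4/5 - (-1) = -4/5 + 1 = 1/5, so |z_1 - α| = 1/5.
z_2 - α = -84/85 - (-1) = -84/85 + 1 = 1/85, so |z_2 - α| = 1/85.
Ratio = (1/85) / (1/5) = 1/17.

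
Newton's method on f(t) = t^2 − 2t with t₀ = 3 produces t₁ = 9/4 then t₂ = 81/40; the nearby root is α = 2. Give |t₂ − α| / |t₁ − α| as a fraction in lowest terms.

1/10

t₁ − α = 9/4 − 2 = 1/4, so |t₁ − α| = 1/4.
t₂ − α = 81/40 − 2 = 1/40, so |t₂ − α| = 1/40.
Ratio = (1/40) / (1/4) = 1/10.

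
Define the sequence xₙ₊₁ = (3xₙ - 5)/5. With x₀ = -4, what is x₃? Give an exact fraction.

x₁ = (3·(-4) - 5)/5 = -17/5.
x₂ = (3·(-17/5) - 5)/5 = -76/25.
x₃ = (3·(-76/25) - 5)/5 = -353/125.

-353/125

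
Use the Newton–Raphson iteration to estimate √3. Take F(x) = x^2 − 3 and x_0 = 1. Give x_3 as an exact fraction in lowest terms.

F'(x) = 2x.
F(1) = −2, F'(1) = 2, so x_1 = 1 − (−2)/2 = 2.
F(2) = 1, F'(2) = 4, so x_2 = 2 − 1/4 = 7/4.
F(7/4) = 1/16, F'(7/4) = 7/2, so x_3 = (7/4) − (1/16)/(7/2) = 97/56.

97/56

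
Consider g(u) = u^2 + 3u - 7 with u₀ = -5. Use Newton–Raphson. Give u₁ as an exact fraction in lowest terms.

g'(u) = 2u + 3.
g(-5) = 3, g'(-5) = -7, so u₁ = (-5) - 3/(-7) = -32/7.

-32/7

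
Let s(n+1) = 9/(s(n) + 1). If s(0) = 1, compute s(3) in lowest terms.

s(1) = 9/(1 + 1) = 9/2.
s(2) = 9/(9/2 + 1) = 18/11.
s(3) = 9/(18/11 + 1) = 99/29.

99/29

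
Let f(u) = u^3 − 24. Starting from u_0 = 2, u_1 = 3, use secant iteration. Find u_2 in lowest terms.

f(2) = −16, f(3) = 3. u_2 = 3 − 3·(3 − 2)/(3 − (−16)) = 54/19.

54/19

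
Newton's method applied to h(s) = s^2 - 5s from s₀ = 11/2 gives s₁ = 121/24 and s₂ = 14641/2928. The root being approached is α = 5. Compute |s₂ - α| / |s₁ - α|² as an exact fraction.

12/61

s₁ - α = 121/24 - 5 = 1/24, so |s₁ - α| = 1/24.
s₂ - α = 14641/2928 - 5 = 1/2928, so |s₂ - α| = 1/2928.
|s₁ - α|² = 1/576.
Ratio = (1/2928) / (1/576) = 12/61.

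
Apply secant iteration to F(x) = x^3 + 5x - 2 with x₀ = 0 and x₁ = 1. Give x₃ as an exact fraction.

F(0) = -2, F(1) = 4. x₂ = 1 - 4·(1 - 0)/(4 - (-2)) = 1/3.
F(1) = 4, F(1/3) = -8/27. x₃ = (1/3) - (-8/27)·((1/3) - 1)/((-8/27) - 4) = 11/29.

11/29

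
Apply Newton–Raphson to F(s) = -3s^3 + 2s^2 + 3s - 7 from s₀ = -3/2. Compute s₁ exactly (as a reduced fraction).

-127/93

F'(s) = -9s^2 + 4s + 3.
F(-3/2) = 25/8, F'(-3/2) = -93/4, so s₁ = (-3/2) - (25/8)/(-93/4) = -127/93.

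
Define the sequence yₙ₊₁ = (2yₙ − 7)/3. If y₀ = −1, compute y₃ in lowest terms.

−47/9

y₁ = (2·(−1) − 7)/3 = −3.
y₂ = (2·(−3) − 7)/3 = −13/3.
y₃ = (2·(−13/3) − 7)/3 = −47/9.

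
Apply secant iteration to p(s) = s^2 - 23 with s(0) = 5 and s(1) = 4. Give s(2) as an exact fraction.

43/9

p(5) = 2, p(4) = -7. s(2) = 4 - (-7)·(4 - 5)/((-7) - 2) = 43/9.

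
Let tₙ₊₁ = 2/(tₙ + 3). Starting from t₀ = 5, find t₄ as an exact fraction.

t₁ = 2/(5 + 3) = 1/4.
t₂ = 2/(1/4 + 3) = 8/13.
t₃ = 2/(8/13 + 3) = 26/47.
t₄ = 2/(26/47 + 3) = 94/167.

94/167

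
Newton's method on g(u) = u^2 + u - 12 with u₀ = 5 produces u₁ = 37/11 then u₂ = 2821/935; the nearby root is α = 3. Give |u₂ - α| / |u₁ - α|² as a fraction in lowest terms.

11/85

u₁ - α = 37/11 - 3 = 4/11, so |u₁ - α| = 4/11.
u₂ - α = 2821/935 - 3 = 16/935, so |u₂ - α| = 16/935.
|u₁ - α|² = 16/121.
Ratio = (16/935) / (16/121) = 11/85.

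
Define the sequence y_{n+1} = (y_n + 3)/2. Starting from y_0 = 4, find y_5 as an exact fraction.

y_1 = (4 + 3)/2 = 7/2.
y_2 = ((7/2) + 3)/2 = 13/4.
y_3 = ((13/4) + 3)/2 = 25/8.
y_4 = ((25/8) + 3)/2 = 49/16.
y_5 = ((49/16) + 3)/2 = 97/32.

97/32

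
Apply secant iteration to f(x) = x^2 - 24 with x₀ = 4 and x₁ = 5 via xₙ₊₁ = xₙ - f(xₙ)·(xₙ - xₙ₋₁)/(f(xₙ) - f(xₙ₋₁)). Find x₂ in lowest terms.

f(4) = -8, f(5) = 1. x₂ = 5 - 1·(5 - 4)/(1 - (-8)) = 44/9.

44/9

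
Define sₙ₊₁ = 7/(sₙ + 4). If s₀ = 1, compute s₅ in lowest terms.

5327/4045

s₁ = 7/(1 + 4) = 7/5.
s₂ = 7/(7/5 + 4) = 35/27.
s₃ = 7/(35/27 + 4) = 189/143.
s₄ = 7/(189/143 + 4) = 1001/761.
s₅ = 7/(1001/761 + 4) = 5327/4045.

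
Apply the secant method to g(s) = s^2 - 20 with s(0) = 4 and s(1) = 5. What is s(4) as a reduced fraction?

1525/341

g(4) = -4, g(5) = 5. s(2) = 5 - 5·(5 - 4)/(5 - (-4)) = 40/9.
g(5) = 5, g(40/9) = -20/81. s(3) = (40/9) - (-20/81)·((40/9) - 5)/((-20/81) - 5) = 76/17.
g(40/9) = -20/81, g(76/17) = -4/289. s(4) = (76/17) - (-4/289)·((76/17) - (40/9))/((-4/289) - (-20/81)) = 1525/341.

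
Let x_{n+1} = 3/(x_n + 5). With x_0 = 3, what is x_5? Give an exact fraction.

x_1 = 3/(3 + 5) = 3/8.
x_2 = 3/(3/8 + 5) = 24/43.
x_3 = 3/(24/43 + 5) = 129/239.
x_4 = 3/(129/239 + 5) = 717/1324.
x_5 = 3/(717/1324 + 5) = 3972/7337.

3972/7337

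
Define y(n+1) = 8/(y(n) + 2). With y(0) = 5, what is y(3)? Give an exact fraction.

44/25

y(1) = 8/(5 + 2) = 8/7.
y(2) = 8/(8/7 + 2) = 28/11.
y(3) = 8/(28/11 + 2) = 44/25.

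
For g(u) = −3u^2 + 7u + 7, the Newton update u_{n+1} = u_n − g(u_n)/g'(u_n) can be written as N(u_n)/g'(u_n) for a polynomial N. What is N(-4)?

−55

g'(u) = −6u + 7.
N(u) = u·g'(u) − g(u) = u·(−6u + 7) − (−3u^2 + 7u + 7) = −3u^2 − 7.
N(-4) = −55.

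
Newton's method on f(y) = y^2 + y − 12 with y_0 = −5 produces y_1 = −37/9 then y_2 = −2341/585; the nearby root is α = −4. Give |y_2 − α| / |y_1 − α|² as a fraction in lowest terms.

y_1 − α = −37/9 − (−4) = −37/9 + 4 = −1/9, so |y_1 − α| = 1/9.
y_2 − α = −2341/585 − (−4) = −2341/585 + 4 = −1/585, so |y_2 − α| = 1/585.
|y_1 − α|² = 1/81.
Ratio = (1/585) / (1/81) = 9/65.

9/65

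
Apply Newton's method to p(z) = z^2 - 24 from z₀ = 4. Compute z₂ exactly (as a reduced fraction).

p'(z) = 2z.
p(4) = -8, p'(4) = 8, so z₁ = 4 - (-8)/8 = 5.
p(5) = 1, p'(5) = 10, so z₂ = 5 - 1/10 = 49/10.

49/10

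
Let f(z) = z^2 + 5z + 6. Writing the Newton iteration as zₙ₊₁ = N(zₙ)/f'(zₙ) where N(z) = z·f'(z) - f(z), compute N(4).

f'(z) = 2z + 5.
N(z) = z·f'(z) - f(z) = z·(2z + 5) - (z^2 + 5z + 6) = z^2 - 6.
N(4) = 10.

10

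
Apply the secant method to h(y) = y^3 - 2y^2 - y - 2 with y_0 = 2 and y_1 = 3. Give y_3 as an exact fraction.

113/43

h(2) = -4, h(3) = 4. y_2 = 3 - 4·(3 - 2)/(4 - (-4)) = 5/2.
h(3) = 4, h(5/2) = -11/8. y_3 = (5/2) - (-11/8)·((5/2) - 3)/((-11/8) - 4) = 113/43.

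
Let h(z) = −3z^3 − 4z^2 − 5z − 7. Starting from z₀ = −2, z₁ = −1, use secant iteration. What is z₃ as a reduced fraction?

−667/471

h(−2) = 11, h(−1) = −3. z₂ = (−1) − (−3)·((−1) − (−2))/((−3) − 11) = −17/14.
h(−1) = −3, h(−17/14) = −3993/2744. z₃ = (−17/14) − (−3993/2744)·((−17/14) − (−1))/((−3993/2744) − (−3)) = −667/471.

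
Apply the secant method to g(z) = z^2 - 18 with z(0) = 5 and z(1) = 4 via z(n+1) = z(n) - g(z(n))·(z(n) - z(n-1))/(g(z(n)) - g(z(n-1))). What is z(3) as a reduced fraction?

g(5) = 7, g(4) = -2. z(2) = 4 - (-2)·(4 - 5)/((-2) - 7) = 38/9.
g(4) = -2, g(38/9) = -14/81. z(3) = (38/9) - (-14/81)·((38/9) - 4)/((-14/81) - (-2)) = 157/37.

157/37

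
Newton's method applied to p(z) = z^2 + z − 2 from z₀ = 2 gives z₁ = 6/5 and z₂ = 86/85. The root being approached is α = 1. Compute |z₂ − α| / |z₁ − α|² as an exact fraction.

5/17

z₁ − α = 6/5 − 1 = 1/5, so |z₁ − α| = 1/5.
z₂ − α = 86/85 − 1 = 1/85, so |z₂ − α| = 1/85.
|z₁ − α|² = 1/25.
Ratio = (1/85) / (1/25) = 5/17.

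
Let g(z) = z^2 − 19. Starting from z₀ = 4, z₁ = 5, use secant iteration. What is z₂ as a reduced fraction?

13/3

g(4) = −3, g(5) = 6. z₂ = 5 − 6·(5 − 4)/(6 − (−3)) = 13/3.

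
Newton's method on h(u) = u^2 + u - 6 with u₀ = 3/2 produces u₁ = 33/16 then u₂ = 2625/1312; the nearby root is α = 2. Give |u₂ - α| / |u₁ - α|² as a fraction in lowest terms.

8/41

u₁ - α = 33/16 - 2 = 1/16, so |u₁ - α| = 1/16.
u₂ - α = 2625/1312 - 2 = 1/1312, so |u₂ - α| = 1/1312.
|u₁ - α|² = 1/256.
Ratio = (1/1312) / (1/256) = 8/41.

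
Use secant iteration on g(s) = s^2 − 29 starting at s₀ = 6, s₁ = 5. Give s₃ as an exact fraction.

307/57

g(6) = 7, g(5) = −4. s₂ = 5 − (−4)·(5 − 6)/((−4) − 7) = 59/11.
g(5) = −4, g(59/11) = −28/121. s₃ = (59/11) − (−28/121)·((59/11) − 5)/((−28/121) − (−4)) = 307/57.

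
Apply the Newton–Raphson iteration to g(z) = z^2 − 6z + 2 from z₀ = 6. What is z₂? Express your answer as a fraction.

271/48

g'(z) = 2z − 6.
g(6) = 2, g'(6) = 6, so z₁ = 6 − 2/6 = 17/3.
g(17/3) = 1/9, g'(17/3) = 16/3, so z₂ = (17/3) − (1/9)/(16/3) = 271/48.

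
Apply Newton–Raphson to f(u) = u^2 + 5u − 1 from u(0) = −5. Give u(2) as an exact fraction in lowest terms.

−701/135

f'(u) = 2u + 5.
f(−5) = −1, f'(−5) = −5, so u(1) = (−5) − (−1)/(−5) = −26/5.
f(−26/5) = 1/25, f'(−26/5) = −27/5, so u(2) = (−26/5) − (1/25)/(−27/5) = −701/135.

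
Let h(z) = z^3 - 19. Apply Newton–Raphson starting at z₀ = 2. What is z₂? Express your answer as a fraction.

h'(z) = 3z^2.
h(2) = -11, h'(2) = 12, so z₁ = 2 - (-11)/12 = 35/12.
h(35/12) = 10043/1728, h'(35/12) = 1225/48, so z₂ = (35/12) - (10043/1728)/(1225/48) = 59291/22050.

59291/22050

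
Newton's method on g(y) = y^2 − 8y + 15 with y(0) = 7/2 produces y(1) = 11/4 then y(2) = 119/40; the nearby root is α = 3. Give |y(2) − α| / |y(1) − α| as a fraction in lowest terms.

y(1) − α = 11/4 − 3 = −1/4, so |y(1) − α| = 1/4.
y(2) − α = 119/40 − 3 = −1/40, so |y(2) − α| = 1/40.
Ratio = (1/40) / (1/4) = 1/10.

1/10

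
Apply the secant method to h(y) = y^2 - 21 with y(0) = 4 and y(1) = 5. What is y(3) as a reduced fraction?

h(4) = -5, h(5) = 4. y(2) = 5 - 4·(5 - 4)/(4 - (-5)) = 41/9.
h(5) = 4, h(41/9) = -20/81. y(3) = (41/9) - (-20/81)·((41/9) - 5)/((-20/81) - 4) = 197/43.

197/43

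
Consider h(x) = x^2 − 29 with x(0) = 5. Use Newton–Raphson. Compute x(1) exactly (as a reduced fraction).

h'(x) = 2x.
h(5) = −4, h'(5) = 10, so x(1) = 5 − (−4)/10 = 27/5.

27/5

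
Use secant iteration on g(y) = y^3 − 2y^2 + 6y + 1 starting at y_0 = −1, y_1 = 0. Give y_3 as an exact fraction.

g(−1) = −8, g(0) = 1. y_2 = 0 − 1·(0 − (−1))/(1 − (−8)) = −1/9.
g(0) = 1, g(−1/9) = 224/729. y_3 = (−1/9) − (224/729)·((−1/9) − 0)/((224/729) − 1) = −81/505.

−81/505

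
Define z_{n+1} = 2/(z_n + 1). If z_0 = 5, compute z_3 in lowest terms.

4/5

z_1 = 2/(5 + 1) = 1/3.
z_2 = 2/(1/3 + 1) = 3/2.
z_3 = 2/(3/2 + 1) = 4/5.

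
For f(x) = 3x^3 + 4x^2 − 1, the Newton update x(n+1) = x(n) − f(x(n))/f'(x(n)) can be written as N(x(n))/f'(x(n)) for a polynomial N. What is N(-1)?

f'(x) = 9x^2 + 8x.
N(x) = x·f'(x) − f(x) = x·(9x^2 + 8x) − (3x^3 + 4x^2 − 1) = 6x^3 + 4x^2 + 1.
N(-1) = −1.

−1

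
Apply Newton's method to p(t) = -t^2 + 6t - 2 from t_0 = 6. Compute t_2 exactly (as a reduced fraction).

p'(t) = -2t + 6.
p(6) = -2, p'(6) = -6, so t_1 = 6 - (-2)/(-6) = 17/3.
p(17/3) = -1/9, p'(17/3) = -16/3, so t_2 = (17/3) - (-1/9)/(-16/3) = 271/48.

271/48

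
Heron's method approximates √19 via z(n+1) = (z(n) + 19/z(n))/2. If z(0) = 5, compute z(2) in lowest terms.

959/220

z(1) = (5 + 19/5)/2 = 22/5.
z(2) = (22/5 + 19/(22/5))/2 = 959/220.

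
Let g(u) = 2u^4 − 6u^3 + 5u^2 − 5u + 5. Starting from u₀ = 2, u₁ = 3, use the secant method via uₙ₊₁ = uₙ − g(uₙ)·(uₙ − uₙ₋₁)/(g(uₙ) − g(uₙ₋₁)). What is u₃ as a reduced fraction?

1759971/858817

g(2) = −1, g(3) = 35. u₂ = 3 − 35·(3 − 2)/(35 − (−1)) = 73/36.
g(3) = 35, g(73/36) = −665315/839808. u₃ = (73/36) − (−665315/839808)·((73/36) − 3)/((−665315/839808) − 35) = 1759971/858817.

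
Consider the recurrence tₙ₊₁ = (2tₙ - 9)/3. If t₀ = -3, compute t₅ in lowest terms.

-665/81

t₁ = (2·(-3) - 9)/3 = -5.
t₂ = (2·(-5) - 9)/3 = -19/3.
t₃ = (2·(-19/3) - 9)/3 = -65/9.
t₄ = (2·(-65/9) - 9)/3 = -211/27.
t₅ = (2·(-211/27) - 9)/3 = -665/81.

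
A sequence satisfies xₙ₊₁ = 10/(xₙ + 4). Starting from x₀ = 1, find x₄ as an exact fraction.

x₁ = 10/(1 + 4) = 2.
x₂ = 10/(2 + 4) = 5/3.
x₃ = 10/(5/3 + 4) = 30/17.
x₄ = 10/(30/17 + 4) = 85/49.

85/49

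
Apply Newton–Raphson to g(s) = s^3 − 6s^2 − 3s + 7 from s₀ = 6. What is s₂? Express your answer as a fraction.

7031/1116

g'(s) = 3s^2 − 12s − 3.
g(6) = −11, g'(6) = 33, so s₁ = 6 − (−11)/33 = 19/3.
g(19/3) = 37/27, g'(19/3) = 124/3, so s₂ = (19/3) − (37/27)/(124/3) = 7031/1116.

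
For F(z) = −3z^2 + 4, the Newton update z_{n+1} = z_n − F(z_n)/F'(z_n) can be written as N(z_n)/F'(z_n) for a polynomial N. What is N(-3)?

−31

F'(z) = −6z.
N(z) = z·F'(z) − F(z) = z·(−6z) − (−3z^2 + 4) = −3z^2 − 4.
N(-3) = −31.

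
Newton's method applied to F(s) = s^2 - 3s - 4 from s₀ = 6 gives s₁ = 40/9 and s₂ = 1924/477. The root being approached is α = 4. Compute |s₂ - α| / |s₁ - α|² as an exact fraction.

s₁ - α = 40/9 - 4 = 4/9, so |s₁ - α| = 4/9.
s₂ - α = 1924/477 - 4 = 16/477, so |s₂ - α| = 16/477.
|s₁ - α|² = 16/81.
Ratio = (16/477) / (16/81) = 9/53.

9/53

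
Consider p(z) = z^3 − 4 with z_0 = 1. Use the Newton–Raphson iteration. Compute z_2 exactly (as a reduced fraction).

p'(z) = 3z^2.
p(1) = −3, p'(1) = 3, so z_1 = 1 − (−3)/3 = 2.
p(2) = 4, p'(2) = 12, so z_2 = 2 − 4/12 = 5/3.

5/3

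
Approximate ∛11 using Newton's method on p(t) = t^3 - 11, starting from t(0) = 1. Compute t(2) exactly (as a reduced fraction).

p'(t) = 3t^2.
p(1) = -10, p'(1) = 3, so t(1) = 1 - (-10)/3 = 13/3.
p(13/3) = 1900/27, p'(13/3) = 169/3, so t(2) = (13/3) - (1900/27)/(169/3) = 4691/1521.

4691/1521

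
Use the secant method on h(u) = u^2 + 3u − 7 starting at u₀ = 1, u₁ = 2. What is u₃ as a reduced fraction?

h(1) = −3, h(2) = 3. u₂ = 2 − 3·(2 − 1)/(3 − (−3)) = 3/2.
h(2) = 3, h(3/2) = −1/4. u₃ = (3/2) − (−1/4)·((3/2) − 2)/((−1/4) − 3) = 20/13.

20/13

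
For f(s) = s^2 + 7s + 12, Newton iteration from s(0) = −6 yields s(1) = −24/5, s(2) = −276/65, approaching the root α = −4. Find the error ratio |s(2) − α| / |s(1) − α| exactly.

4/13

s(1) − α = −24/5 − (−4) = −24/5 + 4 = −4/5, so |s(1) − α| = 4/5.
s(2) − α = −276/65 − (−4) = −276/65 + 4 = −16/65, so |s(2) − α| = 16/65.
Ratio = (16/65) / (4/5) = 4/13.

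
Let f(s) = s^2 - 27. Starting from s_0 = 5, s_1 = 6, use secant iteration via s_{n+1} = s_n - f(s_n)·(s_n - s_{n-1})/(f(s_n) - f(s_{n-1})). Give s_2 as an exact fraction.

57/11

f(5) = -2, f(6) = 9. s_2 = 6 - 9·(6 - 5)/(9 - (-2)) = 57/11.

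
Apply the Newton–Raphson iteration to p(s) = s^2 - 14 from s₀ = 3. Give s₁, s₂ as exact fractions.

s₁ = 23/6, s₂ = 1033/276

p'(s) = 2s.
p(3) = -5, p'(3) = 6, so s₁ = 3 - (-5)/6 = 23/6.
p(23/6) = 25/36, p'(23/6) = 23/3, so s₂ = (23/6) - (25/36)/(23/3) = 1033/276.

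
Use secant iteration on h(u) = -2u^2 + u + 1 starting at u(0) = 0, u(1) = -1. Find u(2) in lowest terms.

-1/3

h(0) = 1, h(-1) = -2. u(2) = (-1) - (-2)·((-1) - 0)/((-2) - 1) = -1/3.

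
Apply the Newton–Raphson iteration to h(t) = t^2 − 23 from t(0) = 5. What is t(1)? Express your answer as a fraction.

h'(t) = 2t.
h(5) = 2, h'(5) = 10, so t(1) = 5 − 2/10 = 24/5.

24/5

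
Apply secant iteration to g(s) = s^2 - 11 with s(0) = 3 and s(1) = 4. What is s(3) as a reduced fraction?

169/51

g(3) = -2, g(4) = 5. s(2) = 4 - 5·(4 - 3)/(5 - (-2)) = 23/7.
g(4) = 5, g(23/7) = -10/49. s(3) = (23/7) - (-10/49)·((23/7) - 4)/((-10/49) - 5) = 169/51.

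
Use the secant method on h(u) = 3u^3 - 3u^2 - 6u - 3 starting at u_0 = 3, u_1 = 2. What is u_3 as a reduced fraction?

h(3) = 33, h(2) = -3. u_2 = 2 - (-3)·(2 - 3)/((-3) - 33) = 25/12.
h(2) = -3, h(25/12) = -803/576. u_3 = (25/12) - (-803/576)·((25/12) - 2)/((-803/576) - (-3)) = 1994/925.

1994/925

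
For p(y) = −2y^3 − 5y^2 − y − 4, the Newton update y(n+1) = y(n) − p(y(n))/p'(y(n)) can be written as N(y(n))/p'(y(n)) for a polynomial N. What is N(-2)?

p'(y) = −6y^2 − 10y − 1.
N(y) = y·p'(y) − p(y) = y·(−6y^2 − 10y − 1) − (−2y^3 − 5y^2 − y − 4) = −4y^3 − 5y^2 + 4.
N(-2) = 16.

16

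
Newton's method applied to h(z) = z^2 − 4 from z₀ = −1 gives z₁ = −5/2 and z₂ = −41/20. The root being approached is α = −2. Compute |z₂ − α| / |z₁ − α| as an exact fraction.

z₁ − α = −5/2 − (−2) = −5/2 + 2 = −1/2, so |z₁ − α| = 1/2.
z₂ − α = −41/20 − (−2) = −41/20 + 2 = −1/20, so |z₂ − α| = 1/20.
Ratio = (1/20) / (1/2) = 1/10.

1/10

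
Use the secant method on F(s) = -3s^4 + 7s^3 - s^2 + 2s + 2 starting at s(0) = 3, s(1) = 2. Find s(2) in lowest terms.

28/13

F(3) = -55, F(2) = 10. s(2) = 2 - 10·(2 - 3)/(10 - (-55)) = 28/13.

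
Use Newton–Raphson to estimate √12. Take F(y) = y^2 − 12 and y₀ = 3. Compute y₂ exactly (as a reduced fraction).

97/28

F'(y) = 2y.
F(3) = −3, F'(3) = 6, so y₁ = 3 − (−3)/6 = 7/2.
F(7/2) = 1/4, F'(7/2) = 7, so y₂ = (7/2) − (1/4)/7 = 97/28.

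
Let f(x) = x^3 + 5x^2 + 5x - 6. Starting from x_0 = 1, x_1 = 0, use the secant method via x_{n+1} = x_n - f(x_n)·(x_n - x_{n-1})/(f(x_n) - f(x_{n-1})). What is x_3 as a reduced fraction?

726/971

f(1) = 5, f(0) = -6. x_2 = 0 - (-6)·(0 - 1)/((-6) - 5) = 6/11.
f(0) = -6, f(6/11) = -2160/1331. x_3 = (6/11) - (-2160/1331)·((6/11) - 0)/((-2160/1331) - (-6)) = 726/971.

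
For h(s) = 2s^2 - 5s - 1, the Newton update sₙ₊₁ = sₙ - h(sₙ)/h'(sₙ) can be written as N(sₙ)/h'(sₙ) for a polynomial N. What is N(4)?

h'(s) = 4s - 5.
N(s) = s·h'(s) - h(s) = s·(4s - 5) - (2s^2 - 5s - 1) = 2s^2 + 1.
N(4) = 33.

33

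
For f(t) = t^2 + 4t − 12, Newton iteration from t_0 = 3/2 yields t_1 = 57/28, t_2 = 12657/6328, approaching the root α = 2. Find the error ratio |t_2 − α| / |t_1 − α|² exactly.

14/113

t_1 − α = 57/28 − 2 = 1/28, so |t_1 − α| = 1/28.
t_2 − α = 12657/6328 − 2 = 1/6328, so |t_2 − α| = 1/6328.
|t_1 − α|² = 1/784.
Ratio = (1/6328) / (1/784) = 14/113.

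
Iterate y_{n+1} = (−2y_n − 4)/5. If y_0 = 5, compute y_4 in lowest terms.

y_1 = (−2·5 − 4)/5 = −14/5.
y_2 = (−2·(−14/5) − 4)/5 = 8/25.
y_3 = (−2·(8/25) − 4)/5 = −116/125.
y_4 = (−2·(−116/125) − 4)/5 = −268/625.

−268/625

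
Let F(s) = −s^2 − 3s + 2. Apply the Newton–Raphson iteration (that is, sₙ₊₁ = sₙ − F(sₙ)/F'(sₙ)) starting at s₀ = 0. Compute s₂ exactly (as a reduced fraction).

22/39

F'(s) = −2s − 3.
F(0) = 2, F'(0) = −3, so s₁ = 0 − 2/(−3) = 2/3.
F(2/3) = −4/9, F'(2/3) = −13/3, so s₂ = (2/3) − (−4/9)/(−13/3) = 22/39.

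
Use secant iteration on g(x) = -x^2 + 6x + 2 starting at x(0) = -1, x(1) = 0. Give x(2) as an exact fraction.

g(-1) = -5, g(0) = 2. x(2) = 0 - 2·(0 - (-1))/(2 - (-5)) = -2/7.

-2/7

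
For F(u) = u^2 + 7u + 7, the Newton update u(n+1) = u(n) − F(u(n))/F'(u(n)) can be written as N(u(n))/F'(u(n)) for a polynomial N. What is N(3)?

F'(u) = 2u + 7.
N(u) = u·F'(u) − F(u) = u·(2u + 7) − (u^2 + 7u + 7) = u^2 − 7.
N(3) = 2.

2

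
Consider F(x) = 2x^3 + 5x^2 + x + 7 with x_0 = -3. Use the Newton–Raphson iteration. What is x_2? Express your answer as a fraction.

F'(x) = 6x^2 + 10x + 1.
F(-3) = -5, F'(-3) = 25, so x_1 = (-3) - (-5)/25 = -14/5.
F(-14/5) = -63/125, F'(-14/5) = 501/25, so x_2 = (-14/5) - (-63/125)/(501/25) = -2317/835.

-2317/835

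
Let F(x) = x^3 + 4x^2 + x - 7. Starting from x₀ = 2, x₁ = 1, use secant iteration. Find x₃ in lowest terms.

5341/4941

F(2) = 19, F(1) = -1. x₂ = 1 - (-1)·(1 - 2)/((-1) - 19) = 21/20.
F(1) = -1, F(21/20) = -3059/8000. x₃ = (21/20) - (-3059/8000)·((21/20) - 1)/((-3059/8000) - (-1)) = 5341/4941.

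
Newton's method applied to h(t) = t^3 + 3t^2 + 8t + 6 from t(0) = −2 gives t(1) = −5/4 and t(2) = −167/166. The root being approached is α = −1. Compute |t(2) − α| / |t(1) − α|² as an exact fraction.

t(1) − α = −5/4 − (−1) = −5/4 + 1 = −1/4, so |t(1) − α| = 1/4.
t(2) − α = −167/166 − (−1) = −167/166 + 1 = −1/166, so |t(2) − α| = 1/166.
|t(1) − α|² = 1/16.
Ratio = (1/166) / (1/16) = 8/83.

8/83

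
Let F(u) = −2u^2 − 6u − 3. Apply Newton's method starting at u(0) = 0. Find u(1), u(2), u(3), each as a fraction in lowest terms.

F'(u) = −4u − 6.
F(0) = −3, F'(0) = −6, so u(1) = 0 − (−3)/(−6) = −1/2.
F(−1/2) = −1/2, F'(−1/2) = −4, so u(2) = (−1/2) − (−1/2)/(−4) = −5/8.
F(−5/8) = −1/32, F'(−5/8) = −7/2, so u(3) = (−5/8) − (−1/32)/(−7/2) = −71/112.

u(1) = −1/2, u(2) = −5/8, u(3) = −71/112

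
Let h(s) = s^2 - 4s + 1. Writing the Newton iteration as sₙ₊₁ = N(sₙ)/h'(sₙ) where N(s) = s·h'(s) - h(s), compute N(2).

h'(s) = 2s - 4.
N(s) = s·h'(s) - h(s) = s·(2s - 4) - (s^2 - 4s + 1) = s^2 - 1.
N(2) = 3.

3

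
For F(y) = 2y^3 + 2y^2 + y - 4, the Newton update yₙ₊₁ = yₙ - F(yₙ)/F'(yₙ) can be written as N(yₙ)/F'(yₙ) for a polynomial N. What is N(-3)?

F'(y) = 6y^2 + 4y + 1.
N(y) = y·F'(y) - F(y) = y·(6y^2 + 4y + 1) - (2y^3 + 2y^2 + y - 4) = 4y^3 + 2y^2 + 4.
N(-3) = -86.

-86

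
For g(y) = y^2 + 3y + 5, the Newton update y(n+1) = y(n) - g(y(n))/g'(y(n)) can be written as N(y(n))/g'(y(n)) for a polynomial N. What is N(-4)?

11

g'(y) = 2y + 3.
N(y) = y·g'(y) - g(y) = y·(2y + 3) - (y^2 + 3y + 5) = y^2 - 5.
N(-4) = 11.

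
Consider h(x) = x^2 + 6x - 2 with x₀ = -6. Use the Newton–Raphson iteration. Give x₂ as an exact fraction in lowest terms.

h'(x) = 2x + 6.
h(-6) = -2, h'(-6) = -6, so x₁ = (-6) - (-2)/(-6) = -19/3.
h(-19/3) = 1/9, h'(-19/3) = -20/3, so x₂ = (-19/3) - (1/9)/(-20/3) = -379/60.

-379/60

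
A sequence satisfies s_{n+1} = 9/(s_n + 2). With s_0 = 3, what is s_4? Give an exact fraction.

747/337

s_1 = 9/(3 + 2) = 9/5.
s_2 = 9/(9/5 + 2) = 45/19.
s_3 = 9/(45/19 + 2) = 171/83.
s_4 = 9/(171/83 + 2) = 747/337.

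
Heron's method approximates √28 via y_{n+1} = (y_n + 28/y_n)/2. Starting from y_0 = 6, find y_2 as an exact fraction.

127/24

y_1 = (6 + 28/6)/2 = 16/3.
y_2 = (16/3 + 28/(16/3))/2 = 127/24.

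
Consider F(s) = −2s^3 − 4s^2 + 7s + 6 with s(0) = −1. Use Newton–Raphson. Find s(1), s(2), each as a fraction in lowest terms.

s(1) = −2/3, s(2) = −178/261

F'(s) = −6s^2 − 8s + 7.
F(−1) = −3, F'(−1) = 9, so s(1) = (−1) − (−3)/9 = −2/3.
F(−2/3) = 4/27, F'(−2/3) = 29/3, so s(2) = (−2/3) − (4/27)/(29/3) = −178/261.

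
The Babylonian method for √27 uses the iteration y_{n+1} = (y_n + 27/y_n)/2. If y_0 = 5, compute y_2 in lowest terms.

y_1 = (5 + 27/5)/2 = 26/5.
y_2 = (26/5 + 27/(26/5))/2 = 1351/260.

1351/260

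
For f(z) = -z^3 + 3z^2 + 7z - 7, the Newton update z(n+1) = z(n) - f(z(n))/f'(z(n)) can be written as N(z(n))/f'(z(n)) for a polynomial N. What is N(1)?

f'(z) = -3z^2 + 6z + 7.
N(z) = z·f'(z) - f(z) = z·(-3z^2 + 6z + 7) - (-z^3 + 3z^2 + 7z - 7) = -2z^3 + 3z^2 + 7.
N(1) = 8.

8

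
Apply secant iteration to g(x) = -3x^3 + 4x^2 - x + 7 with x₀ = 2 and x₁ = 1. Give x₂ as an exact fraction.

g(2) = -3, g(1) = 7. x₂ = 1 - 7·(1 - 2)/(7 - (-3)) = 17/10.

17/10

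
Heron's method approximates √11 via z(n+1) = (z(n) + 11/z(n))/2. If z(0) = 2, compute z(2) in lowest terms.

401/120

z(1) = (2 + 11/2)/2 = 15/4.
z(2) = (15/4 + 11/(15/4))/2 = 401/120.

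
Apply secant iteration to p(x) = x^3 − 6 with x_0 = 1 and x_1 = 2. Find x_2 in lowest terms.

p(1) = −5, p(2) = 2. x_2 = 2 − 2·(2 − 1)/(2 − (−5)) = 12/7.

12/7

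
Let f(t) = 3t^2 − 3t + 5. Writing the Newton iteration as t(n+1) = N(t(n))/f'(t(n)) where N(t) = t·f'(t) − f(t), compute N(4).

43

f'(t) = 6t − 3.
N(t) = t·f'(t) − f(t) = t·(6t − 3) − (3t^2 − 3t + 5) = 3t^2 − 5.
N(4) = 43.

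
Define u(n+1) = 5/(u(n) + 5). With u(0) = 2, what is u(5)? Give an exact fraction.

u(1) = 5/(2 + 5) = 5/7.
u(2) = 5/(5/7 + 5) = 7/8.
u(3) = 5/(7/8 + 5) = 40/47.
u(4) = 5/(40/47 + 5) = 47/55.
u(5) = 5/(47/55 + 5) = 275/322.

275/322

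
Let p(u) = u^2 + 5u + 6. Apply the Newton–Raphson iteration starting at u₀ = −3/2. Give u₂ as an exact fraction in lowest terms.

−159/80

p'(u) = 2u + 5.
p(−3/2) = 3/4, p'(−3/2) = 2, so u₁ = (−3/2) − (3/4)/2 = −15/8.
p(−15/8) = 9/64, p'(−15/8) = 5/4, so u₂ = (−15/8) − (9/64)/(5/4) = −159/80.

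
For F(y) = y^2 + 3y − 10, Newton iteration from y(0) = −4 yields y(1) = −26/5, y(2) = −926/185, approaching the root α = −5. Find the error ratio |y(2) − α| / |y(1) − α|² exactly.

y(1) − α = −26/5 − (−5) = −26/5 + 5 = −1/5, so |y(1) − α| = 1/5.
y(2) − α = −926/185 − (−5) = −926/185 + 5 = −1/185, so |y(2) − α| = 1/185.
|y(1) − α|² = 1/25.
Ratio = (1/185) / (1/25) = 5/37.

5/37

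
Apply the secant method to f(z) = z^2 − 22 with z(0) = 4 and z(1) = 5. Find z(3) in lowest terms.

136/29

f(4) = −6, f(5) = 3. z(2) = 5 − 3·(5 − 4)/(3 − (−6)) = 14/3.
f(5) = 3, f(14/3) = −2/9. z(3) = (14/3) − (−2/9)·((14/3) − 5)/((−2/9) − 3) = 136/29.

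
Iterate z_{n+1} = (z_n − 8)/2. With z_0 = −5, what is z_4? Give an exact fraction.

−125/16

z_1 = ((−5) − 8)/2 = −13/2.
z_2 = ((−13/2) − 8)/2 = −29/4.
z_3 = ((−29/4) − 8)/2 = −61/8.
z_4 = ((−61/8) − 8)/2 = −125/16.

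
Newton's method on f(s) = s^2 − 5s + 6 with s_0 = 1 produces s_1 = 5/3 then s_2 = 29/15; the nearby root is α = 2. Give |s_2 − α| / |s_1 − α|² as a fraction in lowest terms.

3/5

s_1 − α = 5/3 − 2 = −1/3, so |s_1 − α| = 1/3.
s_2 − α = 29/15 − 2 = −1/15, so |s_2 − α| = 1/15.
|s_1 − α|² = 1/9.
Ratio = (1/15) / (1/9) = 3/5.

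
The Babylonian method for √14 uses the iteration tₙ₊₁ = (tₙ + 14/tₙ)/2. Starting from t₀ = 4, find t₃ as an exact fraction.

t₁ = (4 + 14/4)/2 = 15/4.
t₂ = (15/4 + 14/(15/4))/2 = 449/120.
t₃ = (449/120 + 14/(449/120))/2 = 403201/107760.

403201/107760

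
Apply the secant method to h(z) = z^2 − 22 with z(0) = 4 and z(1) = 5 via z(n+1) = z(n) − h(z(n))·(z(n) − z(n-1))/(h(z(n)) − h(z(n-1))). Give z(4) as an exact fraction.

h(4) = −6, h(5) = 3. z(2) = 5 − 3·(5 − 4)/(3 − (−6)) = 14/3.
h(5) = 3, h(14/3) = −2/9. z(3) = (14/3) − (−2/9)·((14/3) − 5)/((−2/9) − 3) = 136/29.
h(14/3) = −2/9, h(136/29) = −6/841. z(4) = (136/29) − (−6/841)·((136/29) − (14/3))/((−6/841) − (−2/9)) = 1909/407.

1909/407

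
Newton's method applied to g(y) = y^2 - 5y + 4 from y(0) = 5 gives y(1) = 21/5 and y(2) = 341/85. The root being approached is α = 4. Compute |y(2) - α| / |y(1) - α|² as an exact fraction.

5/17

y(1) - α = 21/5 - 4 = 1/5, so |y(1) - α| = 1/5.
y(2) - α = 341/85 - 4 = 1/85, so |y(2) - α| = 1/85.
|y(1) - α|² = 1/25.
Ratio = (1/85) / (1/25) = 5/17.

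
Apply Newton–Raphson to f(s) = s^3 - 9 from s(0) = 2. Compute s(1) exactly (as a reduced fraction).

f'(s) = 3s^2.
f(2) = -1, f'(2) = 12, so s(1) = 2 - (-1)/12 = 25/12.

25/12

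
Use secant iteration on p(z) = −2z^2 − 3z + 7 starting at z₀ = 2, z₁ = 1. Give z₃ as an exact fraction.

85/67

p(2) = −7, p(1) = 2. z₂ = 1 − 2·(1 − 2)/(2 − (−7)) = 11/9.
p(1) = 2, p(11/9) = 28/81. z₃ = (11/9) − (28/81)·((11/9) − 1)/((28/81) − 2) = 85/67.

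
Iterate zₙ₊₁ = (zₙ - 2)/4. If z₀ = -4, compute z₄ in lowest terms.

z₁ = ((-4) - 2)/4 = -3/2.
z₂ = ((-3/2) - 2)/4 = -7/8.
z₃ = ((-7/8) - 2)/4 = -23/32.
z₄ = ((-23/32) - 2)/4 = -87/128.

-87/128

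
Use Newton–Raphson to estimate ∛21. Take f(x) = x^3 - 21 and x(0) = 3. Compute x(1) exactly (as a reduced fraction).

f'(x) = 3x^2.
f(3) = 6, f'(3) = 27, so x(1) = 3 - 6/27 = 25/9.

25/9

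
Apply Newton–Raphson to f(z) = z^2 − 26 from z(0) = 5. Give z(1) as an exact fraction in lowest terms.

f'(z) = 2z.
f(5) = −1, f'(5) = 10, so z(1) = 5 − (−1)/10 = 51/10.

51/10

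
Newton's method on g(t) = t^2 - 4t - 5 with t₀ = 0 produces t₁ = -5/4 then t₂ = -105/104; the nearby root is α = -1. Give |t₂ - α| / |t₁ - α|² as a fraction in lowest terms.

2/13

t₁ - α = -5/4 - (-1) = -5/4 + 1 = -1/4, so |t₁ - α| = 1/4.
t₂ - α = -105/104 - (-1) = -105/104 + 1 = -1/104, so |t₂ - α| = 1/104.
|t₁ - α|² = 1/16.
Ratio = (1/104) / (1/16) = 2/13.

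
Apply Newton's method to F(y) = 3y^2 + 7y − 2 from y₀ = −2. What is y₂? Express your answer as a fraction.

F'(y) = 6y + 7.
F(−2) = −4, F'(−2) = −5, so y₁ = (−2) − (−4)/(−5) = −14/5.
F(−14/5) = 48/25, F'(−14/5) = −49/5, so y₂ = (−14/5) − (48/25)/(−49/5) = −638/245.

−638/245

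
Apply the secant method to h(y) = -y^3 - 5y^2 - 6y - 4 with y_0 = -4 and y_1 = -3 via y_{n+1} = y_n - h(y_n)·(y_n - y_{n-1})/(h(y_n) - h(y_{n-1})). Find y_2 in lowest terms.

-7/2

h(-4) = 4, h(-3) = -4. y_2 = (-3) - (-4)·((-3) - (-4))/((-4) - 4) = -7/2.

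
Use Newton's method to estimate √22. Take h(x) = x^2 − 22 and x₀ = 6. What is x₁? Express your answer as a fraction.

h'(x) = 2x.
h(6) = 14, h'(6) = 12, so x₁ = 6 − 14/12 = 29/6.

29/6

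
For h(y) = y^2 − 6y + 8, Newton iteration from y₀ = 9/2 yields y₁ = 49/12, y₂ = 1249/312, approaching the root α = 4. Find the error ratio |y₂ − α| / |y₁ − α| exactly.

y₁ − α = 49/12 − 4 = 1/12, so |y₁ − α| = 1/12.
y₂ − α = 1249/312 − 4 = 1/312, so |y₂ − α| = 1/312.
Ratio = (1/312) / (1/12) = 1/26.

1/26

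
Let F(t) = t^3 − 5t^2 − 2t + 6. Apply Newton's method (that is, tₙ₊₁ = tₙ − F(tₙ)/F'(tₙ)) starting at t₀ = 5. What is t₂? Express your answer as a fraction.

F'(t) = 3t^2 − 10t − 2.
F(5) = −4, F'(5) = 23, so t₁ = 5 − (−4)/23 = 119/23.
F(119/23) = 3744/12167, F'(119/23) = 14055/529, so t₂ = (119/23) − (3744/12167)/(14055/529) = 556267/107755.

556267/107755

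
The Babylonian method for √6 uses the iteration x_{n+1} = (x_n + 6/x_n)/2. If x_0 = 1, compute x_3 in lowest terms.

10033/4088

x_1 = (1 + 6/1)/2 = 7/2.
x_2 = (7/2 + 6/(7/2))/2 = 73/28.
x_3 = (73/28 + 6/(73/28))/2 = 10033/4088.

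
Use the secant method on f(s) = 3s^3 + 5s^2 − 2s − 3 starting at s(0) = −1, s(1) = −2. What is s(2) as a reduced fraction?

f(−1) = 1, f(−2) = −3. s(2) = (−2) − (−3)·((−2) − (−1))/((−3) − 1) = −5/4.

−5/4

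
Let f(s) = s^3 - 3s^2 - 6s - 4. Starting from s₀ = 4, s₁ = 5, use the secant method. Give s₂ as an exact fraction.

31/7

f(4) = -12, f(5) = 16. s₂ = 5 - 16·(5 - 4)/(16 - (-12)) = 31/7.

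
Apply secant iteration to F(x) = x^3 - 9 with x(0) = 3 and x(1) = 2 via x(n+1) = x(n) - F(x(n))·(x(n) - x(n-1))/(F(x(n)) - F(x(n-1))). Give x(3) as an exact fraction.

9255/4447

F(3) = 18, F(2) = -1. x(2) = 2 - (-1)·(2 - 3)/((-1) - 18) = 39/19.
F(2) = -1, F(39/19) = -2412/6859. x(3) = (39/19) - (-2412/6859)·((39/19) - 2)/((-2412/6859) - (-1)) = 9255/4447.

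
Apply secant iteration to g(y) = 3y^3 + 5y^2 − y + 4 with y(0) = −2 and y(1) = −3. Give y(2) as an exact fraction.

−64/31

g(−2) = 2, g(−3) = −29. y(2) = (−3) − (−29)·((−3) − (−2))/((−29) − 2) = −64/31.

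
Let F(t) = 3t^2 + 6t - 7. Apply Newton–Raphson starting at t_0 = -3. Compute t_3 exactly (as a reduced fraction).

F'(t) = 6t + 6.
F(-3) = 2, F'(-3) = -12, so t_1 = (-3) - 2/(-12) = -17/6.
F(-17/6) = 1/12, F'(-17/6) = -11, so t_2 = (-17/6) - (1/12)/(-11) = -373/132.
F(-373/132) = 1/5808, F'(-373/132) = -241/22, so t_3 = (-373/132) - (1/5808)/(-241/22) = -179785/63624.

-179785/63624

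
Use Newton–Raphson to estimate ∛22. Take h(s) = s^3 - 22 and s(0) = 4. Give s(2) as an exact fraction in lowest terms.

21257/7500

h'(s) = 3s^2.
h(4) = 42, h'(4) = 48, so s(1) = 4 - 42/48 = 25/8.
h(25/8) = 4361/512, h'(25/8) = 1875/64, so s(2) = (25/8) - (4361/512)/(1875/64) = 21257/7500.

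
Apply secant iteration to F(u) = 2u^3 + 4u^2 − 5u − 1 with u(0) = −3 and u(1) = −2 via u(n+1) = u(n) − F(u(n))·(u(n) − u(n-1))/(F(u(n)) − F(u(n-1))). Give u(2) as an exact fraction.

F(−3) = −4, F(−2) = 9. u(2) = (−2) − 9·((−2) − (−3))/(9 − (−4)) = −35/13.

−35/13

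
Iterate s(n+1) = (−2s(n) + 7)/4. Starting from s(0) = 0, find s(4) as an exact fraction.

s(1) = (−2·0 + 7)/4 = 7/4.
s(2) = (−2·(7/4) + 7)/4 = 7/8.
s(3) = (−2·(7/8) + 7)/4 = 21/16.
s(4) = (−2·(21/16) + 7)/4 = 35/32.

35/32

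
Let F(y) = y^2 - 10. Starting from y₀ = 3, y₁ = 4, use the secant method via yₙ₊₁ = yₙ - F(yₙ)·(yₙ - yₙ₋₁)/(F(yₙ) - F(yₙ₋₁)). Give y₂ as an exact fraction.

22/7

F(3) = -1, F(4) = 6. y₂ = 4 - 6·(4 - 3)/(6 - (-1)) = 22/7.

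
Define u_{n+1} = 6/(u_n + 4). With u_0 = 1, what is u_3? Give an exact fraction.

78/67

u_1 = 6/(1 + 4) = 6/5.
u_2 = 6/(6/5 + 4) = 15/13.
u_3 = 6/(15/13 + 4) = 78/67.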